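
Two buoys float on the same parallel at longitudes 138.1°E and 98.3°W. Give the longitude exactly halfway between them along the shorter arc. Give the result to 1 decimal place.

160.1°W

Signed shortest Δλ from +138.1° to -98.3° is +123.6°.
Midpoint longitude = +138.1° + (+123.6°)/2 = +138.1° + 61.8° = +199.9°.
Normalise into (−180°, 180°]: -160.1°.
(The naïve average (+138.1 + -98.3)/2 = 19.9° is on the wrong side of the globe.)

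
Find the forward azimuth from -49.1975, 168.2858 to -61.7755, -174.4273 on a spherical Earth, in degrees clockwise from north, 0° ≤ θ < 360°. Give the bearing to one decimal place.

Δλ = -174.4273 − 168.2858 = -342.7131°; wrapped into (−180°, 180°]: 17.2869°.
θ = atan2( sin Δλ · cos φ₂ , cos φ₁ · sin φ₂ − sin φ₁ · cos φ₂ · cos Δλ )
  = atan2(0.14053, -0.23394) = 149.006° → normalised to [0°, 360°): 149.006°.

149.0°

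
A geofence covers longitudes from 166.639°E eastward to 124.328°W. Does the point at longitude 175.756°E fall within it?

Yes

Band width going east from +166.639° to -124.328°: ((-124.328 − 166.639) mod 360) = 69.033°.
Offset of +175.756° east of the west edge: ((175.756 − 166.639) mod 360) = 9.117°.
9.117° ≤ 69.033° ⇒ inside.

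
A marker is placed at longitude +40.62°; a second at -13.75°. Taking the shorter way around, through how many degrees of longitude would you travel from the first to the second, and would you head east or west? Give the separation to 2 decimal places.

Raw difference: -13.75 − 40.62 = -54.37°.
Normalise into (−180°, 180°]: -54.37° stays -54.37°.
Negative ⇒ the second point lies to the west; separation 54.37°.

54.37° west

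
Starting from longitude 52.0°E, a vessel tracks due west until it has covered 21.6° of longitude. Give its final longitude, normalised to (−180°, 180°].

Start at +52.0°; shift −21.6° → +30.4°.
+30.4° already lies in (−180°, 180°].

30.4°E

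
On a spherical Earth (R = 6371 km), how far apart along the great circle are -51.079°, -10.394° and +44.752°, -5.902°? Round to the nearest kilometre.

Δλ = -5.902 − -10.394 = 4.492°.
Δφ = 44.752 − -51.079 = 95.831°.
a = sin²(Δφ/2) + cos φ₁ · cos φ₂ · sin²(Δλ/2) = 0.551483.
c = 2·atan2(√a, √(1−a)) = 1.67394 rad → d = 6371·c ≈ 10664.70 km.

10665 km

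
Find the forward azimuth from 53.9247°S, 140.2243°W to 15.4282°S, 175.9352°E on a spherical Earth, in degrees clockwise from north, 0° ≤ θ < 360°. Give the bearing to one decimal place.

Δλ = 175.9352 − -140.2243 = 316.1595°; wrapped into (−180°, 180°]: -43.8405°.
θ = atan2( sin Δλ · cos φ₂ , cos φ₁ · sin φ₂ − sin φ₁ · cos φ₂ · cos Δλ )
  = atan2(-0.66769, 0.40530) = -58.741° → normalised to [0°, 360°): 301.259°.

301.3°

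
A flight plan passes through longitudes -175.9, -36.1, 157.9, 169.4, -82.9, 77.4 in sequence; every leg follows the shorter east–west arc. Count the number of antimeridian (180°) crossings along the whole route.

Leg 1: -175.9° → -36.1°, shortest Δλ = 139.8° (east) — does not cross 180°.
Leg 2: -36.1° → +157.9°, shortest Δλ = -166.0° (west) — crosses 180°.
Leg 3: +157.9° → +169.4°, shortest Δλ = 11.5° (east) — does not cross 180°.
Leg 4: +169.4° → -82.9°, shortest Δλ = 107.7° (east) — crosses 180°.
Leg 5: -82.9° → +77.4°, shortest Δλ = 160.3° (east) — does not cross 180°.
Total crossings: 2.

2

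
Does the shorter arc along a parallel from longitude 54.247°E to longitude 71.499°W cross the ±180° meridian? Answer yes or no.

Signed shortest Δλ = ((-71.499 − 54.247 + 180) mod 360) − 180 = -125.746°.
Going west by 125.746° from +54.247° reaches -71.499° without touching 180°.

No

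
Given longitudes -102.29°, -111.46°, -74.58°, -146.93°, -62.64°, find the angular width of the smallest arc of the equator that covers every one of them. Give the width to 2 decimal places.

84.29°

Sort the longitudes: -146.93°, -111.46°, -102.29°, -74.58°, -62.64°.
Eastward gaps between consecutive values (wrapping around): 35.47°, 9.17°, 27.71°, 11.94°, 275.71°.
Largest gap = 275.71° ⇒ minimal covering band is its complement: 360° − 275.71° = 84.29°.
Band runs from -146.93° eastward to -62.64°.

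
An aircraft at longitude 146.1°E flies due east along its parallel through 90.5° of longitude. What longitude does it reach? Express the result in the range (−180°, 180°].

123.4°W

Start at +146.1°; shift +90.5° → +236.6°.
+236.6° lies outside (−180°, 180°]; subtract 360° → -123.4°.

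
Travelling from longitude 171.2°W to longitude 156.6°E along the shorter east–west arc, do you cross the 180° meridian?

Naïve |156.6 − -171.2| = 327.8° > 180°, so the shorter arc goes the other way round — across 180°.
Signed shortest Δλ = ((156.6 − -171.2 + 180) mod 360) − 180 = -32.2°.
Going west by 32.2° from -171.2° passes through 180° before reaching +156.6°.

Yes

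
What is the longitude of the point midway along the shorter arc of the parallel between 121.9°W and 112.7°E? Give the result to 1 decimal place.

Signed shortest Δλ from -121.9° to +112.7° is -125.4°.
Midpoint longitude = -121.9° + (-125.4°)/2 = -121.9° − 62.7° = -184.6°.
Normalise into (−180°, 180°]: +175.4°.
(The naïve average (-121.9 + +112.7)/2 = -4.6° is on the wrong side of the globe.)

175.4°E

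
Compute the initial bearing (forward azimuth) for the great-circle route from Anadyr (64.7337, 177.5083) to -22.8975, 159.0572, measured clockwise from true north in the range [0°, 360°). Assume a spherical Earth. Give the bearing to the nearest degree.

Δλ = 159.0572 − 177.5083 = -18.4511°.
θ = atan2( sin Δλ · cos φ₂ , cos φ₁ · sin φ₂ − sin φ₁ · cos φ₂ · cos Δλ )
  = atan2(-0.29156, -0.95632) = -163.045° → normalised to [0°, 360°): 196.955°.

197°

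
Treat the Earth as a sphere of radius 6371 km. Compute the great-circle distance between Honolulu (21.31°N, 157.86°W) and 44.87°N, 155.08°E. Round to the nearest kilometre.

5012 km

Δλ = 155.08 − -157.86 = 312.94°; wrapped into (−180°, 180°]: -47.06°.
Δφ = 44.87 − 21.31 = 23.56°.
a = sin²(Δφ/2) + cos φ₁ · cos φ₂ · sin²(Δλ/2) = 0.146913.
c = 2·atan2(√a, √(1−a)) = 0.78672 rad → d = 6371·c ≈ 5012.17 km.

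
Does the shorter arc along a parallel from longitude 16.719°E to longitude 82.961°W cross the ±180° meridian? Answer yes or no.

Signed shortest Δλ = ((-82.961 − 16.719 + 180) mod 360) − 180 = -99.68°.
Going west by 99.68° from +16.719° reaches -82.961° without touching 180°.

No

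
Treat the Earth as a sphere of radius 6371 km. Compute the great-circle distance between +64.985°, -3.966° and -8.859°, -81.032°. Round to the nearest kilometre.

Δλ = -81.032 − -3.966 = -77.066°.
Δφ = -8.859 − 64.985 = -73.844°.
a = sin²(Δφ/2) + cos φ₁ · cos φ₂ · sin²(Δλ/2) = 0.523020.
c = 2·atan2(√a, √(1−a)) = 1.61685 rad → d = 6371·c ≈ 10300.96 km.

10301 km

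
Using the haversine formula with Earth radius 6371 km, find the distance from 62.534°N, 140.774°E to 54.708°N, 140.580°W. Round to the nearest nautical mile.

2344 nmi

Δλ = -140.580 − 140.774 = -281.354°; wrapped into (−180°, 180°]: 78.646°.
Δφ = 54.708 − 62.534 = -7.826°.
a = sin²(Δφ/2) + cos φ₁ · cos φ₂ · sin²(Δλ/2) = 0.111661.
c = 2·atan2(√a, √(1−a)) = 0.68142 rad → d = 6371·c ≈ 4341.34 km ≈ 2344.14 nmi.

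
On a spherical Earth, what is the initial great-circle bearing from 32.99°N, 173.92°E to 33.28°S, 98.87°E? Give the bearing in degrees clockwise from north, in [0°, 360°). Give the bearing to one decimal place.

Δλ = 98.87 − 173.92 = -75.05°.
θ = atan2( sin Δλ · cos φ₂ , cos φ₁ · sin φ₂ − sin φ₁ · cos φ₂ · cos Δλ )
  = atan2(-0.80770, -0.57769) = -125.573° → normalised to [0°, 360°): 234.427°.

234.4°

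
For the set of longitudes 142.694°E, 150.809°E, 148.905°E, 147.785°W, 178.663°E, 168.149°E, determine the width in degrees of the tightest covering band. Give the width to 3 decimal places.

69.521°

Sort the longitudes: -147.785°, +142.694°, +148.905°, +150.809°, +168.149°, +178.663°.
Eastward gaps between consecutive values (wrapping around): 290.479°, 6.211°, 1.904°, 17.340°, 10.514°, 33.552°.
Largest gap = 290.479° ⇒ minimal covering band is its complement: 360° − 290.479° = 69.521°.
Band runs from +142.694° eastward to -147.785°, crossing the antimeridian.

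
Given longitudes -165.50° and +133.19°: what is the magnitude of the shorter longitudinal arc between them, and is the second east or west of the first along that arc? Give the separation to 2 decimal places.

Raw difference: 133.19 − -165.50 = 298.69°.
Normalise into (−180°, 180°]: 298.69° − 360° = -61.31°.
Negative ⇒ the second point lies to the west; separation 61.31°.

61.31° west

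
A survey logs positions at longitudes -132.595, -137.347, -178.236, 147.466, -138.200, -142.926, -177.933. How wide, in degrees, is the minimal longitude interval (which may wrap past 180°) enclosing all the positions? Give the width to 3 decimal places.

Sort the longitudes: -178.236°, -177.933°, -142.926°, -138.200°, -137.347°, -132.595°, +147.466°.
Eastward gaps between consecutive values (wrapping around): 0.303°, 35.007°, 4.726°, 0.853°, 4.752°, 280.061°, 34.298°.
Largest gap = 280.061° ⇒ minimal covering band is its complement: 360° − 280.061° = 79.939°.
Band runs from +147.466° eastward to -132.595°, crossing the antimeridian.

79.939°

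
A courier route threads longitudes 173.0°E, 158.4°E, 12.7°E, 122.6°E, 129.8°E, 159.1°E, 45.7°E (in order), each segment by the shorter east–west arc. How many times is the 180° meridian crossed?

0

Leg 1: +173.0° → +158.4°, shortest Δλ = -14.6° (west) — does not cross 180°.
Leg 2: +158.4° → +12.7°, shortest Δλ = -145.7° (west) — does not cross 180°.
Leg 3: +12.7° → +122.6°, shortest Δλ = 109.9° (east) — does not cross 180°.
Leg 4: +122.6° → +129.8°, shortest Δλ = 7.2° (east) — does not cross 180°.
Leg 5: +129.8° → +159.1°, shortest Δλ = 29.3° (east) — does not cross 180°.
Leg 6: +159.1° → +45.7°, shortest Δλ = -113.4° (west) — does not cross 180°.
Total crossings: 0.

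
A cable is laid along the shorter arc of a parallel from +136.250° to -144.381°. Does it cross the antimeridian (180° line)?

Naïve |-144.381 − 136.250| = 280.631° > 180°, so the shorter arc goes the other way round — across 180°.
Signed shortest Δλ = ((-144.381 − 136.250 + 180) mod 360) − 180 = 79.369°.
Going east by 79.369° from +136.250° passes through 180° before reaching -144.381°.

Yes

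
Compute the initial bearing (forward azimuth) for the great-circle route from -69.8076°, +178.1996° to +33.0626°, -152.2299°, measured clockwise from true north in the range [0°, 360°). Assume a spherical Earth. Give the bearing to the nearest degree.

25°

Δλ = -152.2299 − 178.1996 = -330.4295°; wrapped into (−180°, 180°]: 29.5705°.
θ = atan2( sin Δλ · cos φ₂ , cos φ₁ · sin φ₂ − sin φ₁ · cos φ₂ · cos Δλ )
  = atan2(0.41359, 0.87243) = 25.364° → normalised to [0°, 360°): 25.364°.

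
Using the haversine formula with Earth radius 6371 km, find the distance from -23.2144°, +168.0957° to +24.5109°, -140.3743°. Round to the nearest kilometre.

7684 km

Δλ = -140.3743 − 168.0957 = -308.4700°; wrapped into (−180°, 180°]: 51.5300°.
Δφ = 24.5109 − -23.2144 = 47.7253°.
a = sin²(Δφ/2) + cos φ₁ · cos φ₂ · sin²(Δλ/2) = 0.321658.
c = 2·atan2(√a, √(1−a)) = 1.20608 rad → d = 6371·c ≈ 7683.94 km.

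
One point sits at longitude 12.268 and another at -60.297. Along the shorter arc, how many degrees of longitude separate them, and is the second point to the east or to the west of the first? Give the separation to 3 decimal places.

72.565° west

Raw difference: -60.297 − 12.268 = -72.565°.
Normalise into (−180°, 180°]: -72.565° stays -72.565°.
Negative ⇒ the second point lies to the west; separation 72.565°.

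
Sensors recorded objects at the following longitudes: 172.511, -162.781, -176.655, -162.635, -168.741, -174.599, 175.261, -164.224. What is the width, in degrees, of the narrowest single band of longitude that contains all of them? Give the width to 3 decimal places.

Sort the longitudes: -176.655°, -174.599°, -168.741°, -164.224°, -162.781°, -162.635°, +172.511°, +175.261°.
Eastward gaps between consecutive values (wrapping around): 2.056°, 5.858°, 4.517°, 1.443°, 0.146°, 335.146°, 2.750°, 8.084°.
Largest gap = 335.146° ⇒ minimal covering band is its complement: 360° − 335.146° = 24.854°.
Band runs from +172.511° eastward to -162.635°, crossing the antimeridian.

24.854°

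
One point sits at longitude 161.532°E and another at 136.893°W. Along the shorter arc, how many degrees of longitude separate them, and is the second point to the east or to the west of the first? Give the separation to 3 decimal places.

Raw difference: -136.893 − 161.532 = -298.425°.
Normalise into (−180°, 180°]: -298.425° + 360° = 61.575°.
Positive ⇒ the second point lies to the east; separation 61.575°.

61.575° east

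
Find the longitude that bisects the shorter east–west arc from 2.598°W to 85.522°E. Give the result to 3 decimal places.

41.462°E

Signed shortest Δλ from -2.598° to +85.522° is +88.120°.
Midpoint longitude = -2.598° + (+88.120°)/2 = -2.598° + 44.060° = +41.462°.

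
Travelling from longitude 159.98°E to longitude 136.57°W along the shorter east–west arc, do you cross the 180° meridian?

Yes

Naïve |-136.57 − 159.98| = 296.55° > 180°, so the shorter arc goes the other way round — across 180°.
Signed shortest Δλ = ((-136.57 − 159.98 + 180) mod 360) − 180 = 63.45°.
Going east by 63.45° from +159.98° passes through 180° before reaching -136.57°.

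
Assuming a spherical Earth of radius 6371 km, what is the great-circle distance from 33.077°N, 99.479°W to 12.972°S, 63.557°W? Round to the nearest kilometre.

Δλ = -63.557 − -99.479 = 35.922°.
Δφ = -12.972 − 33.077 = -46.049°.
a = sin²(Δφ/2) + cos φ₁ · cos φ₂ · sin²(Δλ/2) = 0.230626.
c = 2·atan2(√a, √(1−a)) = 1.00185 rad → d = 6371·c ≈ 6382.76 km.

6383 km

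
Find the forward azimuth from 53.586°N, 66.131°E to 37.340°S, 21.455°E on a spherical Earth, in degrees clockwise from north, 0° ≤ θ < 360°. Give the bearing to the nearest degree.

Δλ = 21.455 − 66.131 = -44.676°.
θ = atan2( sin Δλ · cos φ₂ , cos φ₁ · sin φ₂ − sin φ₁ · cos φ₂ · cos Δλ )
  = atan2(-0.55900, -0.81502) = -145.555° → normalised to [0°, 360°): 214.445°.

214°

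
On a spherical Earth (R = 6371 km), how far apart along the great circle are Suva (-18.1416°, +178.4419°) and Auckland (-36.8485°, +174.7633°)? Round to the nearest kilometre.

Δλ = 174.7633 − 178.4419 = -3.6786°.
Δφ = -36.8485 − -18.1416 = -18.7069°.
a = sin²(Δφ/2) + cos φ₁ · cos φ₂ · sin²(Δλ/2) = 0.027198.
c = 2·atan2(√a, √(1−a)) = 0.33135 rad → d = 6371·c ≈ 2111.01 km.

2111 km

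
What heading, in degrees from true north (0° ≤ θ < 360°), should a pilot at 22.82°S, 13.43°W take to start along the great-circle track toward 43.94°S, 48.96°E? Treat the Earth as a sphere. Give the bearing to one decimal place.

Δλ = 48.96 − -13.43 = 62.39°.
θ = atan2( sin Δλ · cos φ₂ , cos φ₁ · sin φ₂ − sin φ₁ · cos φ₂ · cos Δλ )
  = atan2(0.63807, -0.51016) = 128.644° → normalised to [0°, 360°): 128.644°.

128.6°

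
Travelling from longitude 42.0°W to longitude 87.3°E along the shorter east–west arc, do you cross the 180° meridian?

Signed shortest Δλ = ((87.3 − -42.0 + 180) mod 360) − 180 = 129.3°.
Going east by 129.3° from -42.0° reaches +87.3° without touching 180°.

No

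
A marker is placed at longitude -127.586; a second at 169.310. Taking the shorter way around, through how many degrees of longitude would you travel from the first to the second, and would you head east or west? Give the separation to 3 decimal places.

Raw difference: 169.310 − -127.586 = 296.896°.
Normalise into (−180°, 180°]: 296.896° − 360° = -63.104°.
Negative ⇒ the second point lies to the west; separation 63.104°.

63.104° west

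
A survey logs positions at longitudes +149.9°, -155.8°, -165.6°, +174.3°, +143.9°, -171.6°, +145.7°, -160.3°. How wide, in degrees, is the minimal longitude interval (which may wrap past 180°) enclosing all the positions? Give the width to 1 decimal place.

Sort the longitudes: -171.6°, -165.6°, -160.3°, -155.8°, +143.9°, +145.7°, +149.9°, +174.3°.
Eastward gaps between consecutive values (wrapping around): 6.0°, 5.3°, 4.5°, 299.7°, 1.8°, 4.2°, 24.4°, 14.1°.
Largest gap = 299.7° ⇒ minimal covering band is its complement: 360° − 299.7° = 60.3°.
Band runs from +143.9° eastward to -155.8°, crossing the antimeridian.

60.3°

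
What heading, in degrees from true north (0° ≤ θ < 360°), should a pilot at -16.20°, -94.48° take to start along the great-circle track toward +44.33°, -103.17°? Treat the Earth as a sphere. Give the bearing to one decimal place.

352.9°

Δλ = -103.17 − -94.48 = -8.69°.
θ = atan2( sin Δλ · cos φ₂ , cos φ₁ · sin φ₂ − sin φ₁ · cos φ₂ · cos Δλ )
  = atan2(-0.10808, 0.86832) = -7.095° → normalised to [0°, 360°): 352.905°.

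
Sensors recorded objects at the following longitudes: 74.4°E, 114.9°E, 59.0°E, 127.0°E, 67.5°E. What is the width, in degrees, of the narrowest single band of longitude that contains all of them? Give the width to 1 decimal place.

68.0°

Sort the longitudes: +59.0°, +67.5°, +74.4°, +114.9°, +127.0°.
Eastward gaps between consecutive values (wrapping around): 8.5°, 6.9°, 40.5°, 12.1°, 292.0°.
Largest gap = 292.0° ⇒ minimal covering band is its complement: 360° − 292.0° = 68.0°.
Band runs from +59.0° eastward to +127.0°.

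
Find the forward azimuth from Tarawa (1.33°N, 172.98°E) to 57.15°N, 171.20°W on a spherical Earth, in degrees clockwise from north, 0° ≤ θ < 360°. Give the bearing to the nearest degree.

Δλ = -171.20 − 172.98 = -344.18°; wrapped into (−180°, 180°]: 15.82°.
θ = atan2( sin Δλ · cos φ₂ , cos φ₁ · sin φ₂ − sin φ₁ · cos φ₂ · cos Δλ )
  = atan2(0.14788, 0.82775) = 10.129° → normalised to [0°, 360°): 10.129°.

10°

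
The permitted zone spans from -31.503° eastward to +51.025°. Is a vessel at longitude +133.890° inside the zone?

Band width going east from -31.503° to +51.025°: ((51.025 − -31.503) mod 360) = 82.528°.
Offset of +133.890° east of the west edge: ((133.890 − -31.503) mod 360) = 165.393°.
165.393° > 82.528° ⇒ outside.

No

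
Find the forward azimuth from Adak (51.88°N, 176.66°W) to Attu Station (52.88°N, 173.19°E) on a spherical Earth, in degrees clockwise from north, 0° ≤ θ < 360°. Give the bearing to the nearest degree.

283°

Δλ = 173.19 − -176.66 = 349.85°; wrapped into (−180°, 180°]: -10.15°.
θ = atan2( sin Δλ · cos φ₂ , cos φ₁ · sin φ₂ − sin φ₁ · cos φ₂ · cos Δλ )
  = atan2(-0.10635, 0.02488) = -76.831° → normalised to [0°, 360°): 283.169°.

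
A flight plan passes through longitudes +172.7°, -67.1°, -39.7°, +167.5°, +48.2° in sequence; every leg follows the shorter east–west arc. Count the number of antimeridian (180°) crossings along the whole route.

2

Leg 1: +172.7° → -67.1°, shortest Δλ = 120.2° (east) — crosses 180°.
Leg 2: -67.1° → -39.7°, shortest Δλ = 27.4° (east) — does not cross 180°.
Leg 3: -39.7° → +167.5°, shortest Δλ = -152.8° (west) — crosses 180°.
Leg 4: +167.5° → +48.2°, shortest Δλ = -119.3° (west) — does not cross 180°.
Total crossings: 2.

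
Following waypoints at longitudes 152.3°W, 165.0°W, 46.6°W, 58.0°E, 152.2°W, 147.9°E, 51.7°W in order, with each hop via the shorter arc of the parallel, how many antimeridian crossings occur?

Leg 1: -152.3° → -165.0°, shortest Δλ = -12.7° (west) — does not cross 180°.
Leg 2: -165.0° → -46.6°, shortest Δλ = 118.4° (east) — does not cross 180°.
Leg 3: -46.6° → +58.0°, shortest Δλ = 104.6° (east) — does not cross 180°.
Leg 4: +58.0° → -152.2°, shortest Δλ = 149.8° (east) — crosses 180°.
Leg 5: -152.2° → +147.9°, shortest Δλ = -59.9° (west) — crosses 180°.
Leg 6: +147.9° → -51.7°, shortest Δλ = 160.4° (east) — crosses 180°.
Total crossings: 3.

3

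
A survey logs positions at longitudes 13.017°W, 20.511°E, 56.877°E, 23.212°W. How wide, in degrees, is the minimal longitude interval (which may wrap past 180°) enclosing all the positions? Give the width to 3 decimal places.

80.089°

Sort the longitudes: -23.212°, -13.017°, +20.511°, +56.877°.
Eastward gaps between consecutive values (wrapping around): 10.195°, 33.528°, 36.366°, 279.911°.
Largest gap = 279.911° ⇒ minimal covering band is its complement: 360° − 279.911° = 80.089°.
Band runs from -23.212° eastward to +56.877°.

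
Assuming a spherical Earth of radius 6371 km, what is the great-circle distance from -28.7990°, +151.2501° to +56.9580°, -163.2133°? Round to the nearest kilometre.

10448 km

Δλ = -163.2133 − 151.2501 = -314.4634°; wrapped into (−180°, 180°]: 45.5366°.
Δφ = 56.9580 − -28.7990 = 85.7570°.
a = sin²(Δφ/2) + cos φ₁ · cos φ₂ · sin²(Δλ/2) = 0.534570.
c = 2·atan2(√a, √(1−a)) = 1.63999 rad → d = 6371·c ≈ 10448.39 km.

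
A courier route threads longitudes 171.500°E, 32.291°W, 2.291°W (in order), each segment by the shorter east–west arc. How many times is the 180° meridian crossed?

Leg 1: +171.500° → -32.291°, shortest Δλ = 156.209° (east) — crosses 180°.
Leg 2: -32.291° → -2.291°, shortest Δλ = 30.0° (east) — does not cross 180°.
Total crossings: 1.

1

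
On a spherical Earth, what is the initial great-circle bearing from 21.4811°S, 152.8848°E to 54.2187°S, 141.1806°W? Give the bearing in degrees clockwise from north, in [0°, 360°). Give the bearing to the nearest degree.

141°

Δλ = -141.1806 − 152.8848 = -294.0654°; wrapped into (−180°, 180°]: 65.9346°.
θ = atan2( sin Δλ · cos φ₂ , cos φ₁ · sin φ₂ − sin φ₁ · cos φ₂ · cos Δλ )
  = atan2(0.53387, -0.66759) = 141.351° → normalised to [0°, 360°): 141.351°.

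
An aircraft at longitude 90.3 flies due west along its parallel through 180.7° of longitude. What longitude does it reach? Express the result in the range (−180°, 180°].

-90.4°

Start at +90.3°; shift −180.7° → -90.4°.
-90.4° already lies in (−180°, 180°].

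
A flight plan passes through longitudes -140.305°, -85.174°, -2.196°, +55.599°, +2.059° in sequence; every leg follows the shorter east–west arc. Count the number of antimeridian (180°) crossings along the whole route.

0

Leg 1: -140.305° → -85.174°, shortest Δλ = 55.131° (east) — does not cross 180°.
Leg 2: -85.174° → -2.196°, shortest Δλ = 82.978° (east) — does not cross 180°.
Leg 3: -2.196° → +55.599°, shortest Δλ = 57.795° (east) — does not cross 180°.
Leg 4: +55.599° → +2.059°, shortest Δλ = -53.54° (west) — does not cross 180°.
Total crossings: 0.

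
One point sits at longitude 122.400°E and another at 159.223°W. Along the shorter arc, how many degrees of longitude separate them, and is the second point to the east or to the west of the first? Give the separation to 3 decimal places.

78.377° east

Raw difference: -159.223 − 122.400 = -281.623°.
Normalise into (−180°, 180°]: -281.623° + 360° = 78.377°.
Positive ⇒ the second point lies to the east; separation 78.377°.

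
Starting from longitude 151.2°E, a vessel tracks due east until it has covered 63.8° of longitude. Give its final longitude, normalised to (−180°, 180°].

Start at +151.2°; shift +63.8° → +215.0°.
+215.0° lies outside (−180°, 180°]; subtract 360° → -145.0°.

145.0°W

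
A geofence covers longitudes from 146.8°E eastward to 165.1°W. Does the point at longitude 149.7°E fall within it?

Band width going east from +146.8° to -165.1°: ((-165.1 − 146.8) mod 360) = 48.1°.
Offset of +149.7° east of the west edge: ((149.7 − 146.8) mod 360) = 2.9°.
2.9° ≤ 48.1° ⇒ inside.

Yes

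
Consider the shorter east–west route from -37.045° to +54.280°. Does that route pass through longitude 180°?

Signed shortest Δλ = ((54.280 − -37.045 + 180) mod 360) − 180 = 91.325°.
Going east by 91.325° from -37.045° reaches +54.280° without touching 180°.

No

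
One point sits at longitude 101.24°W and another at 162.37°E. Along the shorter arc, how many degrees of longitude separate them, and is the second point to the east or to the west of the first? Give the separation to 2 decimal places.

96.39° west

Raw difference: 162.37 − -101.24 = 263.61°.
Normalise into (−180°, 180°]: 263.61° − 360° = -96.39°.
Negative ⇒ the second point lies to the west; separation 96.39°.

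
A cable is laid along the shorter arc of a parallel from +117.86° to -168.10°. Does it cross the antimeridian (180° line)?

Naïve |-168.10 − 117.86| = 285.96° > 180°, so the shorter arc goes the other way round — across 180°.
Signed shortest Δλ = ((-168.10 − 117.86 + 180) mod 360) − 180 = 74.04°.
Going east by 74.04° from +117.86° passes through 180° before reaching -168.10°.

Yes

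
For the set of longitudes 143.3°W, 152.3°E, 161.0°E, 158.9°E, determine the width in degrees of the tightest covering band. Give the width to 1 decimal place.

64.4°

Sort the longitudes: -143.3°, +152.3°, +158.9°, +161.0°.
Eastward gaps between consecutive values (wrapping around): 295.6°, 6.6°, 2.1°, 55.7°.
Largest gap = 295.6° ⇒ minimal covering band is its complement: 360° − 295.6° = 64.4°.
Band runs from +152.3° eastward to -143.3°, crossing the antimeridian.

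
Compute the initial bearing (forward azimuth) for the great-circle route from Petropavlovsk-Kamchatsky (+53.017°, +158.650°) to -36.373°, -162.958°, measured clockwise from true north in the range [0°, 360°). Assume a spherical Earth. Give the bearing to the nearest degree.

150°

Δλ = -162.958 − 158.650 = -321.608°; wrapped into (−180°, 180°]: 38.392°.
θ = atan2( sin Δλ · cos φ₂ , cos φ₁ · sin φ₂ − sin φ₁ · cos φ₂ · cos Δλ )
  = atan2(0.50004, -0.86087) = 149.850° → normalised to [0°, 360°): 149.850°.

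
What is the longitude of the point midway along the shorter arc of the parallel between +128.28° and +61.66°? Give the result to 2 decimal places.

Signed shortest Δλ from +128.28° to +61.66° is -66.62°.
Midpoint longitude = +128.28° + (-66.62°)/2 = +128.28° − 33.31° = +94.97°.

+94.97°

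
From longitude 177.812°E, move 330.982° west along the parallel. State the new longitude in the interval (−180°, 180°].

153.170°W

Start at +177.812°; shift −330.982° → -153.170°.
-153.170° already lies in (−180°, 180°].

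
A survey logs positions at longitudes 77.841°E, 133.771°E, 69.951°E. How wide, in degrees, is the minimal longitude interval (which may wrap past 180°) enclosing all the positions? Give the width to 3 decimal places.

Sort the longitudes: +69.951°, +77.841°, +133.771°.
Eastward gaps between consecutive values (wrapping around): 7.890°, 55.930°, 296.180°.
Largest gap = 296.180° ⇒ minimal covering band is its complement: 360° − 296.180° = 63.820°.
Band runs from +69.951° eastward to +133.771°.

63.820°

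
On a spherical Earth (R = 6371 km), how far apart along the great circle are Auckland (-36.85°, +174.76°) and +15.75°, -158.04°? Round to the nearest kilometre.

6507 km

Δλ = -158.04 − 174.76 = -332.80°; wrapped into (−180°, 180°]: 27.20°.
Δφ = 15.75 − -36.85 = 52.60°.
a = sin²(Δφ/2) + cos φ₁ · cos φ₂ · sin²(Δλ/2) = 0.238896.
c = 2·atan2(√a, √(1−a)) = 1.02136 rad → d = 6371·c ≈ 6507.07 km.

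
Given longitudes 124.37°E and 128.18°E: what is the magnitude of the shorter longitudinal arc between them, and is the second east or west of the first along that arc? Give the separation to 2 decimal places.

3.81° east

Raw difference: 128.18 − 124.37 = 3.81°.
Normalise into (−180°, 180°]: 3.81° stays 3.81°.
Positive ⇒ the second point lies to the east; separation 3.81°.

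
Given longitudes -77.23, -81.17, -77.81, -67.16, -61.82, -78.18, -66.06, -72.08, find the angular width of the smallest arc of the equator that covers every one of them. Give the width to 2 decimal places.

Sort the longitudes: -81.17°, -78.18°, -77.81°, -77.23°, -72.08°, -67.16°, -66.06°, -61.82°.
Eastward gaps between consecutive values (wrapping around): 2.99°, 0.37°, 0.58°, 5.15°, 4.92°, 1.10°, 4.24°, 340.65°.
Largest gap = 340.65° ⇒ minimal covering band is its complement: 360° − 340.65° = 19.35°.
Band runs from -81.17° eastward to -61.82°.

19.35°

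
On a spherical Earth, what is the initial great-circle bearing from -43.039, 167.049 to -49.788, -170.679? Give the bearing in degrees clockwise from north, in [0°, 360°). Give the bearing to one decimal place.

Δλ = -170.679 − 167.049 = -337.728°; wrapped into (−180°, 180°]: 22.272°.
θ = atan2( sin Δλ · cos φ₂ , cos φ₁ · sin φ₂ − sin φ₁ · cos φ₂ · cos Δλ )
  = atan2(0.24469, -0.15039) = 121.576° → normalised to [0°, 360°): 121.576°.

121.6°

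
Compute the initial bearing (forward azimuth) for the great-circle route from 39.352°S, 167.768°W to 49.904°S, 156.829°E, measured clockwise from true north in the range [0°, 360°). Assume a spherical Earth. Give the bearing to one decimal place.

235.3°

Δλ = 156.829 − -167.768 = 324.597°; wrapped into (−180°, 180°]: -35.403°.
θ = atan2( sin Δλ · cos φ₂ , cos φ₁ · sin φ₂ − sin φ₁ · cos φ₂ · cos Δλ )
  = atan2(-0.37313, -0.25864) = -124.729° → normalised to [0°, 360°): 235.271°.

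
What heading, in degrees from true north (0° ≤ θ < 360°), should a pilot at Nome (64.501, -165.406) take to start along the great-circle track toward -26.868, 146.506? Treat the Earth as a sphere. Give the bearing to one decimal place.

222.2°

Δλ = 146.506 − -165.406 = 311.912°; wrapped into (−180°, 180°]: -48.088°.
θ = atan2( sin Δλ · cos φ₂ , cos φ₁ · sin φ₂ − sin φ₁ · cos φ₂ · cos Δλ )
  = atan2(-0.66384, -0.73239) = -137.811° → normalised to [0°, 360°): 222.189°.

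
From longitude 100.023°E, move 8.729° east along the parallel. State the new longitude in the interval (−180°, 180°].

Start at +100.023°; shift +8.729° → +108.752°.
+108.752° already lies in (−180°, 180°].

108.752°E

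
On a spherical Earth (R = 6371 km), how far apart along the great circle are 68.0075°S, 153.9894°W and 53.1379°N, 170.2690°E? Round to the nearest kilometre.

Δλ = 170.2690 − -153.9894 = 324.2584°; wrapped into (−180°, 180°]: -35.7416°.
Δφ = 53.1379 − -68.0075 = 121.1454°.
a = sin²(Δφ/2) + cos φ₁ · cos φ₂ · sin²(Δλ/2) = 0.779761.
c = 2·atan2(√a, √(1−a)) = 2.16461 rad → d = 6371·c ≈ 13790.70 km.

13791 km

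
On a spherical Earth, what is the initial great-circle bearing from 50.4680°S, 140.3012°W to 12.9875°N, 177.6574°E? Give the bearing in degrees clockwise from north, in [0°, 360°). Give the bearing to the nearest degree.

317°

Δλ = 177.6574 − -140.3012 = 317.9586°; wrapped into (−180°, 180°]: -42.0414°.
θ = atan2( sin Δλ · cos φ₂ , cos φ₁ · sin φ₂ − sin φ₁ · cos φ₂ · cos Δλ )
  = atan2(-0.65254, 0.70119) = -42.942° → normalised to [0°, 360°): 317.058°.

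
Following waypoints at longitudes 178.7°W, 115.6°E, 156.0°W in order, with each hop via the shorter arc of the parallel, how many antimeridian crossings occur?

2

Leg 1: -178.7° → +115.6°, shortest Δλ = -65.7° (west) — crosses 180°.
Leg 2: +115.6° → -156.0°, shortest Δλ = 88.4° (east) — crosses 180°.
Total crossings: 2.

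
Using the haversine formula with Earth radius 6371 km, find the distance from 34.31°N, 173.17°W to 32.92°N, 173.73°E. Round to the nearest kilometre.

Δλ = 173.73 − -173.17 = 346.90°; wrapped into (−180°, 180°]: -13.10°.
Δφ = 32.92 − 34.31 = -1.39°.
a = sin²(Δφ/2) + cos φ₁ · cos φ₂ · sin²(Δλ/2) = 0.009169.
c = 2·atan2(√a, √(1−a)) = 0.19181 rad → d = 6371·c ≈ 1222.00 km.

1222 km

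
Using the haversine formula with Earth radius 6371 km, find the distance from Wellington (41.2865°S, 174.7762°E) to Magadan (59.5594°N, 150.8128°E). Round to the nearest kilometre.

11427 km

Δλ = 150.8128 − 174.7762 = -23.9634°.
Δφ = 59.5594 − -41.2865 = 100.8459°.
a = sin²(Δφ/2) + cos φ₁ · cos φ₂ · sin²(Δλ/2) = 0.610491.
c = 2·atan2(√a, √(1−a)) = 1.79362 rad → d = 6371·c ≈ 11427.14 km.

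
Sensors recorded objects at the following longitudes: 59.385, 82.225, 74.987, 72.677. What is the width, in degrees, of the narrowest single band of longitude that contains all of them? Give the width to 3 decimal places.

22.840°

Sort the longitudes: +59.385°, +72.677°, +74.987°, +82.225°.
Eastward gaps between consecutive values (wrapping around): 13.292°, 2.310°, 7.238°, 337.160°.
Largest gap = 337.160° ⇒ minimal covering band is its complement: 360° − 337.160° = 22.840°.
Band runs from +59.385° eastward to +82.225°.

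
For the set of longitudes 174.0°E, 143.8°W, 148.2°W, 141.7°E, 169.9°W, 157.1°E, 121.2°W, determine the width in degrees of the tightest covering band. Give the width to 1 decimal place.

Sort the longitudes: -169.9°, -148.2°, -143.8°, -121.2°, +141.7°, +157.1°, +174.0°.
Eastward gaps between consecutive values (wrapping around): 21.7°, 4.4°, 22.6°, 262.9°, 15.4°, 16.9°, 16.1°.
Largest gap = 262.9° ⇒ minimal covering band is its complement: 360° − 262.9° = 97.1°.
Band runs from +141.7° eastward to -121.2°, crossing the antimeridian.

97.1°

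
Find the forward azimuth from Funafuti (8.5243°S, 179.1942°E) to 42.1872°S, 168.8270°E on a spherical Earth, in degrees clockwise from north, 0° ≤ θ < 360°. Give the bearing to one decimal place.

Δλ = 168.8270 − 179.1942 = -10.3672°.
θ = atan2( sin Δλ · cos φ₂ , cos φ₁ · sin φ₂ − sin φ₁ · cos φ₂ · cos Δλ )
  = atan2(-0.13334, -0.55610) = -166.516° → normalised to [0°, 360°): 193.484°.

193.5°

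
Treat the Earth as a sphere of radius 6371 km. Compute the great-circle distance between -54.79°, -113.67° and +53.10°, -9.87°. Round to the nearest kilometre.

15277 km

Δλ = -9.87 − -113.67 = 103.80°.
Δφ = 53.10 − -54.79 = 107.89°.
a = sin²(Δφ/2) + cos φ₁ · cos φ₂ · sin²(Δλ/2) = 0.867978.
c = 2·atan2(√a, √(1−a)) = 2.39787 rad → d = 6371·c ≈ 15276.85 km.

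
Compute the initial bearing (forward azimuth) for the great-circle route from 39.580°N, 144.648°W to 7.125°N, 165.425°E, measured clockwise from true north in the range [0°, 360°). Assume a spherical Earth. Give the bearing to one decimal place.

247.7°

Δλ = 165.425 − -144.648 = 310.073°; wrapped into (−180°, 180°]: -49.927°.
θ = atan2( sin Δλ · cos φ₂ , cos φ₁ · sin φ₂ − sin φ₁ · cos φ₂ · cos Δλ )
  = atan2(-0.75932, -0.31141) = -112.300° → normalised to [0°, 360°): 247.700°.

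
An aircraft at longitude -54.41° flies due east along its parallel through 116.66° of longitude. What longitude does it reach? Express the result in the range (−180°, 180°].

+62.25°

Start at -54.41°; shift +116.66° → +62.25°.
+62.25° already lies in (−180°, 180°].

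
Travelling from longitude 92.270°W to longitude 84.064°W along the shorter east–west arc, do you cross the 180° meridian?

No

Signed shortest Δλ = ((-84.064 − -92.270 + 180) mod 360) − 180 = 8.206°.
Going east by 8.206° from -92.270° reaches -84.064° without touching 180°.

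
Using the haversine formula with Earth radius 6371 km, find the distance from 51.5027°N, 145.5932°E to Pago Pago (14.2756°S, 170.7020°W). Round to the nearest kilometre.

Δλ = -170.7020 − 145.5932 = -316.2952°; wrapped into (−180°, 180°]: 43.7048°.
Δφ = -14.2756 − 51.5027 = -65.7783°.
a = sin²(Δφ/2) + cos φ₁ · cos φ₂ · sin²(Δλ/2) = 0.378444.
c = 2·atan2(√a, √(1−a)) = 1.32522 rad → d = 6371·c ≈ 8443.00 km.

8443 km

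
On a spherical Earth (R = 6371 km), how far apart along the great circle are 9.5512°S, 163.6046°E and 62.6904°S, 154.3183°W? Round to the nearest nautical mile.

Δλ = -154.3183 − 163.6046 = -317.9229°; wrapped into (−180°, 180°]: 42.0771°.
Δφ = -62.6904 − -9.5512 = -53.1392°.
a = sin²(Δφ/2) + cos φ₁ · cos φ₂ · sin²(Δλ/2) = 0.258373.
c = 2·atan2(√a, √(1−a)) = 1.06643 rad → d = 6371·c ≈ 6794.22 km ≈ 3668.58 nmi.

3669 nmi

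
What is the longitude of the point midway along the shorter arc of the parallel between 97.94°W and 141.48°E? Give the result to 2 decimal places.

158.23°W

Signed shortest Δλ from -97.94° to +141.48° is -120.58°.
Midpoint longitude = -97.94° + (-120.58°)/2 = -97.94° − 60.29° = -158.23°.
(The naïve average (-97.94 + +141.48)/2 = 21.77° is on the wrong side of the globe.)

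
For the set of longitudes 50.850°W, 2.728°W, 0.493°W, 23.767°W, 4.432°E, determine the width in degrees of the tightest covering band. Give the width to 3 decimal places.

55.282°

Sort the longitudes: -50.850°, -23.767°, -2.728°, -0.493°, +4.432°.
Eastward gaps between consecutive values (wrapping around): 27.083°, 21.039°, 2.235°, 4.925°, 304.718°.
Largest gap = 304.718° ⇒ minimal covering band is its complement: 360° − 304.718° = 55.282°.
Band runs from -50.850° eastward to +4.432°.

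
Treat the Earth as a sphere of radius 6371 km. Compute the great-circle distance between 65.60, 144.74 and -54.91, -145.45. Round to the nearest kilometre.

14627 km

Δλ = -145.45 − 144.74 = -290.19°; wrapped into (−180°, 180°]: 69.81°.
Δφ = -54.91 − 65.60 = -120.51°.
a = sin²(Δφ/2) + cos φ₁ · cos φ₂ · sin²(Δλ/2) = 0.831603.
c = 2·atan2(√a, √(1−a)) = 2.29589 rad → d = 6371·c ≈ 14627.11 km.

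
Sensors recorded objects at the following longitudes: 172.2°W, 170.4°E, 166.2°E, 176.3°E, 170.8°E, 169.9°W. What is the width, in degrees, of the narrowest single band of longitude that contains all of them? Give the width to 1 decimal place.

23.9°

Sort the longitudes: -172.2°, -169.9°, +166.2°, +170.4°, +170.8°, +176.3°.
Eastward gaps between consecutive values (wrapping around): 2.3°, 336.1°, 4.2°, 0.4°, 5.5°, 11.5°.
Largest gap = 336.1° ⇒ minimal covering band is its complement: 360° − 336.1° = 23.9°.
Band runs from +166.2° eastward to -169.9°, crossing the antimeridian.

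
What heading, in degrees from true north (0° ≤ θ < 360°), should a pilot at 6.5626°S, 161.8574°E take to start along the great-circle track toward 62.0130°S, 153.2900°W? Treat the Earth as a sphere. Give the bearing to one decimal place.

Δλ = -153.2900 − 161.8574 = -315.1474°; wrapped into (−180°, 180°]: 44.8526°.
θ = atan2( sin Δλ · cos φ₂ , cos φ₁ · sin φ₂ − sin φ₁ · cos φ₂ · cos Δλ )
  = atan2(0.33097, -0.83925) = 158.477° → normalised to [0°, 360°): 158.477°.

158.5°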